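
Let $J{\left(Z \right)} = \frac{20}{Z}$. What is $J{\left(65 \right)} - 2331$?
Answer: $- \frac{30299}{13} \approx -2330.7$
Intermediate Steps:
$J{\left(65 \right)} - 2331 = \frac{20}{65} - 2331 = 20 \cdot \frac{1}{65} - 2331 = \frac{4}{13} - 2331 = - \frac{30299}{13}$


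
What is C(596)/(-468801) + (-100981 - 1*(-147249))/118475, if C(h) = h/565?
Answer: 2451010645264/6276155427675 ≈ 0.39053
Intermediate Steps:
C(h) = h/565 (C(h) = h*(1/565) = h/565)
C(596)/(-468801) + (-100981 - 1*(-147249))/118475 = ((1/565)*596)/(-468801) + (-100981 - 1*(-147249))/118475 = (596/565)*(-1/468801) + (-100981 + 147249)*(1/118475) = -596/264872565 + 46268*(1/118475) = -596/264872565 + 46268/118475 = 2451010645264/6276155427675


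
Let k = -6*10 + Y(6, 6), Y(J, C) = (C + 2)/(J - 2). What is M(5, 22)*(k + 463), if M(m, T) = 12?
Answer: 4860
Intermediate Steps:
Y(J, C) = (2 + C)/(-2 + J)
k = -58 (k = -6*10 + (2 + 6)/(-2 + 6) = -60 + 8/4 = -60 + (1/4)*8 = -60 + 2 = -58)
M(5, 22)*(k + 463) = 12*(-58 + 463) = 12*405 = 4860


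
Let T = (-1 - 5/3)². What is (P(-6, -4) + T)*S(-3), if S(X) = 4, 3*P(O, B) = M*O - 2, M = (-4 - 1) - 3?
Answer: 808/9 ≈ 89.778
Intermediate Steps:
M = -8 (M = -5 - 3 = -8)
P(O, B) = -⅔ - 8*O/3 (P(O, B) = (-8*O - 2)/3 = (-2 - 8*O)/3 = -⅔ - 8*O/3)
T = 64/9 (T = (-1 - 5*⅓)² = (-1 - 5/3)² = (-8/3)² = 64/9 ≈ 7.1111)
(P(-6, -4) + T)*S(-3) = ((-⅔ - 8/3*(-6)) + 64/9)*4 = ((-⅔ + 16) + 64/9)*4 = (46/3 + 64/9)*4 = (202/9)*4 = 808/9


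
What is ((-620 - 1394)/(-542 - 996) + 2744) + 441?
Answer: 2450272/769 ≈ 3186.3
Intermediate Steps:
((-620 - 1394)/(-542 - 996) + 2744) + 441 = (-2014/(-1538) + 2744) + 441 = (-2014*(-1/1538) + 2744) + 441 = (1007/769 + 2744) + 441 = 2111143/769 + 441 = 2450272/769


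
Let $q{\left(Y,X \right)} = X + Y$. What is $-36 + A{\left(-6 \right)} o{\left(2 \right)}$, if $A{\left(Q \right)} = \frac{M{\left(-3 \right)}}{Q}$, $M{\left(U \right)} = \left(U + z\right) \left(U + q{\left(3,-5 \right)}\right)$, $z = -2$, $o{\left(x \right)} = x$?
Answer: $- \frac{133}{3} \approx -44.333$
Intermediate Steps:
$M{\left(U \right)} = \left(-2 + U\right)^{2}$ ($M{\left(U \right)} = \left(U - 2\right) \left(U + \left(-5 + 3\right)\right) = \left(-2 + U\right) \left(U - 2\right) = \left(-2 + U\right) \left(-2 + U\right) = \left(-2 + U\right)^{2}$)
$A{\left(Q \right)} = \frac{25}{Q}$ ($A{\left(Q \right)} = \frac{4 + \left(-3\right)^{2} - -12}{Q} = \frac{4 + 9 + 12}{Q} = \frac{25}{Q}$)
$-36 + A{\left(-6 \right)} o{\left(2 \right)} = -36 + \frac{25}{-6} \cdot 2 = -36 + 25 \left(- \frac{1}{6}\right) 2 = -36 - \frac{25}{3} = - \frac{133}{3}$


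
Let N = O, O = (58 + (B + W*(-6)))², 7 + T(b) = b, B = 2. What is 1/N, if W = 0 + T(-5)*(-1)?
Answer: 1/144 ≈ 0.0069444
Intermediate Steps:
T(b) = -7 + b
W = 12 (W = 0 + (-7 - 5)*(-1) = 0 - 12*(-1) = 0 + 12 = 12)
O = 144 (O = (58 + (2 + 12*(-6)))² = (58 + (2 - 72))² = (58 - 70)² = (-12)² = 144)
N = 144
1/N = 1/144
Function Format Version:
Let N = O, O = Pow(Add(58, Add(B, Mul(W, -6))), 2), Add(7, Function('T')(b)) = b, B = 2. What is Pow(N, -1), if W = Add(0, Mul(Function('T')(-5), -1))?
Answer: Rational(1, 144) ≈ 0.0069444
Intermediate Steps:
Function('T')(b) = Add(-7, b)
W = 12 (W = Add(0, Mul(Add(-7, -5), -1)) = Add(0, Mul(-12, -1)) = Add(0, 12) = 12)
O = 144 (O = Pow(Add(58, Add(2, Mul(12, -6))), 2) = Pow(Add(58, Add(2, -72)), 2) = Pow(Add(58, -70), 2) = Pow(-12, 2) = 144)
N = 144
Pow(N, -1) = Pow(144, -1) = Rational(1, 144)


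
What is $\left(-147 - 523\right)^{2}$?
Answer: $448900$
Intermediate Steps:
$\left(-147 - 523\right)^{2} = \left(-670\right)^{2} = 448900$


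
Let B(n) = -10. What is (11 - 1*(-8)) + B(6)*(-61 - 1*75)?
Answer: 1379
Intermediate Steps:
(11 - 1*(-8)) + B(6)*(-61 - 1*75) = (11 - 1*(-8)) - 10*(-61 - 1*75) = (11 + 8) - 10*(-61 - 75) = 19 - 10*(-136) = 19 + 1360 = 1379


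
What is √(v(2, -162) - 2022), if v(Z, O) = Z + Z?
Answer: I*√2018 ≈ 44.922*I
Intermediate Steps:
v(Z, O) = 2*Z
√(v(2, -162) - 2022) = √(2*2 - 2022) = √(4 - 2022) = √(-2018) = I*√2018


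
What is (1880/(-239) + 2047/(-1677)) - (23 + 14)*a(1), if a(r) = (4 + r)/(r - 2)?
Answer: 70506562/400803 ≈ 175.91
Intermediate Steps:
a(r) = (4 + r)/(-2 + r)
(1880/(-239) + 2047/(-1677)) - (23 + 14)*a(1) = (1880/(-239) + 2047/(-1677)) - (23 + 14)*(4 + 1)/(-2 + 1) = (1880*(-1/239) + 2047*(-1/1677)) - 37*5/(-1) = (-1880/239 - 2047/1677) - 37*(-1*5) = -3641993/400803 - 37*(-5) = -3641993/400803 - 1*(-185) = -3641993/400803 + 185 = 70506562/400803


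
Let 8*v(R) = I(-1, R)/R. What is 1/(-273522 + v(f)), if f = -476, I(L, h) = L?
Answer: -3808/1041571775 ≈ -3.6560e-6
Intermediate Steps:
v(R) = -1/(8*R) (v(R) = (-1/R)/8 = -1/(8*R))
1/(-273522 + v(f)) = 1/(-273522 - ⅛/(-476)) = 1/(-273522 - ⅛*(-1/476)) = 1/(-273522 + 1/3808) = 1/(-1041571775/3808) = -3808/1041571775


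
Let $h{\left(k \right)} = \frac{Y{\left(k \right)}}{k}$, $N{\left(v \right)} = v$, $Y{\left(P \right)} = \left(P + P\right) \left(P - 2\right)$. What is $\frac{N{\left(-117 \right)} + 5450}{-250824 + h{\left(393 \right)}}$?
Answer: $- \frac{5333}{250042} \approx -0.021328$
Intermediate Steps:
$Y{\left(P \right)} = 2 P \left(-2 + P\right)$
$h{\left(k \right)} = -4 + 2 k$ ($h{\left(k \right)} = \frac{2 k \left(-2 + k\right)}{k} = -4 + 2 k$)
$\frac{N{\left(-117 \right)} + 5450}{-250824 + h{\left(393 \right)}} = \frac{-117 + 5450}{-250824 + \left(-4 + 2 \cdot 393\right)} = \frac{5333}{-250824 + \left(-4 + 786\right)} = \frac{5333}{-250824 + 782} = \frac{5333}{-250042} = 5333 \left(- \frac{1}{250042}\right) = - \frac{5333}{250042}$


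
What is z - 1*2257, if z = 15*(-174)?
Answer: -4867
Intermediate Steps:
z = -2610
z - 1*2257 = -2610 - 1*2257 = -2610 - 2257 = -4867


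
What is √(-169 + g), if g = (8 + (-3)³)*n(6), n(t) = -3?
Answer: 4*I*√7 ≈ 10.583*I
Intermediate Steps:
g = 57 (g = (8 + (-3)³)*(-3) = (8 - 27)*(-3) = -19*(-3) = 57)
√(-169 + g) = √(-169 + 57) = √(-112) = 4*I*√7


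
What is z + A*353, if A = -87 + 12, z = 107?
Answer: -26368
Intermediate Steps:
A = -75
z + A*353 = 107 - 75*353 = 107 - 26475 = -26368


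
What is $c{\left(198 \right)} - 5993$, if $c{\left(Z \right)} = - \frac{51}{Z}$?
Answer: $- \frac{395555}{66} \approx -5993.3$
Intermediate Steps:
$c{\left(198 \right)} - 5993 = - \frac{51}{198} - 5993 = \left(-51\right) \frac{1}{198} - 5993 = - \frac{17}{66} - 5993 = - \frac{395555}{66}$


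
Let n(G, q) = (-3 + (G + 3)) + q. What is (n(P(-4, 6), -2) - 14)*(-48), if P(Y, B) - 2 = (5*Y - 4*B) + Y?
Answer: 2976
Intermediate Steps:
P(Y, B) = 2 - 4*B + 6*Y (P(Y, B) = 2 + ((5*Y - 4*B) + Y) = 2 + ((-4*B + 5*Y) + Y) = 2 + (-4*B + 6*Y) = 2 - 4*B + 6*Y)
n(G, q) = G + q (n(G, q) = (-3 + (3 + G)) + q = G + q)
(n(P(-4, 6), -2) - 14)*(-48) = (((2 - 4*6 + 6*(-4)) - 2) - 14)*(-48) = (((2 - 24 - 24) - 2) - 14)*(-48) = ((-46 - 2) - 14)*(-48) = (-48 - 14)*(-48) = -62*(-48) = 2976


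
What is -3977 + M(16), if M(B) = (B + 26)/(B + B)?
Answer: -63611/16 ≈ -3975.7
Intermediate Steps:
M(B) = (26 + B)/(2*B) (M(B) = (26 + B)/((2*B)) = (26 + B)*(1/(2*B)) = (26 + B)/(2*B))
-3977 + M(16) = -3977 + (½)*(26 + 16)/16 = -3977 + (½)*(1/16)*42 = -3977 + 21/16 = -63611/16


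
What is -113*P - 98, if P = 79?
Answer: -9025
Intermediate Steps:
-113*P - 98 = -113*79 - 98 = -8927 - 98 = -9025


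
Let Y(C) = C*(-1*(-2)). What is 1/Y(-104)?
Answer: -1/208 ≈ -0.0048077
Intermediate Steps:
Y(C) = 2*C (Y(C) = C*2 = 2*C)
1/Y(-104) = 1/(2*(-104)) = 1/(-208) = -1/208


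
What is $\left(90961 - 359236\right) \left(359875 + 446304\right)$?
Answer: $-216277671225$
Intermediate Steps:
$\left(90961 - 359236\right) \left(359875 + 446304\right) = \left(-268275\right) 806179 = -216277671225$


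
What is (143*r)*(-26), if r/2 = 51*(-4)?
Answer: 1516944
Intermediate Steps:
r = -408 (r = 2*(51*(-4)) = 2*(-204) = -408)
(143*r)*(-26) = (143*(-408))*(-26) = -58344*(-26) = 1516944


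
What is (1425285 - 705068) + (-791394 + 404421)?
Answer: 333244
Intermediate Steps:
(1425285 - 705068) + (-791394 + 404421) = 720217 - 386973 = 333244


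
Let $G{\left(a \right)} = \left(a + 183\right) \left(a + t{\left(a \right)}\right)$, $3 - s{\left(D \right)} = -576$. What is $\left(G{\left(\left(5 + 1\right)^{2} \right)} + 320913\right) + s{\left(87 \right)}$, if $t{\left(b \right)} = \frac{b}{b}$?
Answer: $329595$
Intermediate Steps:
$s{\left(D \right)} = 579$ ($s{\left(D \right)} = 3 - -576 = 3 + 576 = 579$)
$t{\left(b \right)} = 1$
$G{\left(a \right)} = \left(1 + a\right) \left(183 + a\right)$ ($G{\left(a \right)} = \left(a + 183\right) \left(a + 1\right) = \left(183 + a\right) \left(1 + a\right) = \left(1 + a\right) \left(183 + a\right)$)
$\left(G{\left(\left(5 + 1\right)^{2} \right)} + 320913\right) + s{\left(87 \right)} = \left(\left(183 + \left(\left(5 + 1\right)^{2}\right)^{2} + 184 \left(5 + 1\right)^{2}\right) + 320913\right) + 579 = \left(\left(183 + \left(6^{2}\right)^{2} + 184 \cdot 6^{2}\right) + 320913\right) + 579 = \left(\left(183 + 36^{2} + 184 \cdot 36\right) + 320913\right) + 579 = \left(\left(183 + 1296 + 6624\right) + 320913\right) + 579 = \left(8103 + 320913\right) + 579 = 329016 + 579 = 329595$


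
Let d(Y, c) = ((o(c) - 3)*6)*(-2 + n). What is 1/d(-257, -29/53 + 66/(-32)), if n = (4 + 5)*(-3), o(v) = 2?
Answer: 1/174 ≈ 0.0057471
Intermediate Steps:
n = -27 (n = 9*(-3) = -27)
d(Y, c) = 174 (d(Y, c) = ((2 - 3)*6)*(-2 - 27) = -1*6*(-29) = -6*(-29) = 174)
1/d(-257, -29/53 + 66/(-32)) = 1/174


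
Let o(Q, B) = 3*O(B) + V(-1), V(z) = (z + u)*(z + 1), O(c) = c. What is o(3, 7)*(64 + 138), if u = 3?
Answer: 4242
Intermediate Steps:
V(z) = (1 + z)*(3 + z) (V(z) = (z + 3)*(z + 1) = (3 + z)*(1 + z) = (1 + z)*(3 + z))
o(Q, B) = 3*B (o(Q, B) = 3*B + (3 + (-1)² + 4*(-1)) = 3*B + (3 + 1 - 4) = 3*B + 0 = 3*B)
o(3, 7)*(64 + 138) = (3*7)*(64 + 138) = 21*202 = 4242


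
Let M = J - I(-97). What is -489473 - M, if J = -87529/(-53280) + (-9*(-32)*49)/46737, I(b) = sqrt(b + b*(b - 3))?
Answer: -1671968095297/3415840 + 3*sqrt(1067) ≈ -4.8938e+5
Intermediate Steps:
I(b) = sqrt(b + b*(-3 + b))
J = 6642977/3415840 (J = -87529*(-1/53280) + (288*49)*(1/46737) = 87529/53280 + 14112*(1/46737) = 87529/53280 + 1568/5193 = 6642977/3415840 ≈ 1.9448)
M = 6642977/3415840 - 3*sqrt(1067) (M = 6642977/3415840 - sqrt(-97*(-2 - 97)) = 6642977/3415840 - sqrt(-97*(-99)) = 6642977/3415840 - sqrt(9603) = 6642977/3415840 - 3*sqrt(1067) ≈ -96.050)
-489473 - M = -489473 - (6642977/3415840 - 3*sqrt(1067)) = -489473 + (-6642977/3415840 + 3*sqrt(1067)) = -1671968095297/3415840 + 3*sqrt(1067)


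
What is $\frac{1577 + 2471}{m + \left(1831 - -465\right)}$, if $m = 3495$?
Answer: $\frac{4048}{5791} \approx 0.69902$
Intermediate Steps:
$\frac{1577 + 2471}{m + \left(1831 - -465\right)} = \frac{1577 + 2471}{3495 + \left(1831 - -465\right)} = \frac{4048}{3495 + \left(1831 + 465\right)} = \frac{4048}{3495 + 2296} = \frac{4048}{5791}$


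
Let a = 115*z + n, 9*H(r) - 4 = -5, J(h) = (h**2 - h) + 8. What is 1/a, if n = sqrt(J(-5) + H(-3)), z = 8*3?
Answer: 24840/68558059 - 3*sqrt(341)/68558059 ≈ 0.00036151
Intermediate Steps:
z = 24
J(h) = 8 + h**2 - h
H(r) = -1/9 (H(r) = 4/9 + (1/9)*(-5) = 4/9 - 5/9 = -1/9)
n = sqrt(341)/3 (n = sqrt((8 + (-5)**2 - 1*(-5)) - 1/9) = sqrt((8 + 25 + 5) - 1/9) = sqrt(38 - 1/9) = sqrt(341/9) = sqrt(341)/3 ≈ 6.1554)
a = 2760 + sqrt(341)/3 (a = 115*24 + sqrt(341)/3 = 2760 + sqrt(341)/3 ≈ 2766.2)
1/a = 1/(2760 + sqrt(341)/3)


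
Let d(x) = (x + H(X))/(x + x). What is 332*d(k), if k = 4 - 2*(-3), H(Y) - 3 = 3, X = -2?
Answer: 1328/5 ≈ 265.60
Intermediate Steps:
H(Y) = 6 (H(Y) = 3 + 3 = 6)
k = 10 (k = 4 + 6 = 10)
d(x) = (6 + x)/(2*x) (d(x) = (x + 6)/(x + x) = (6 + x)/((2*x)) = (6 + x)*(1/(2*x)) = (6 + x)/(2*x))
332*d(k) = 332*((½)*(6 + 10)/10) = 332*((½)*(⅒)*16) = 332*(⅘) = 1328/5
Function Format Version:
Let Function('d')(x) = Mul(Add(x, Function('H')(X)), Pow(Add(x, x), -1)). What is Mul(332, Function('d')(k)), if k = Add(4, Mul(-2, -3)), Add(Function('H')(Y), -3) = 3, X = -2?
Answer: Rational(1328, 5) ≈ 265.60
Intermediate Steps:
Function('H')(Y) = 6 (Function('H')(Y) = Add(3, 3) = 6)
k = 10 (k = Add(4, 6) = 10)
Function('d')(x) = Mul(Rational(1, 2), Pow(x, -1), Add(6, x)) (Function('d')(x) = Mul(Add(x, 6), Pow(Add(x, x), -1)) = Mul(Add(6, x), Pow(Mul(2, x), -1)) = Mul(Add(6, x), Mul(Rational(1, 2), Pow(x, -1))) = Mul(Rational(1, 2), Pow(x, -1), Add(6, x)))
Mul(332, Function('d')(k)) = Mul(332, Mul(Rational(1, 2), Pow(10, -1), Add(6, 10))) = Mul(332, Mul(Rational(1, 2), Rational(1, 10), 16)) = Mul(332, Rational(4, 5)) = Rational(1328, 5)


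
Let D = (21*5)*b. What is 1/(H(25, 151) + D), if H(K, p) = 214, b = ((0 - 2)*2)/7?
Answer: 1/154 ≈ 0.0064935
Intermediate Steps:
b = -4/7 (b = -2*2*(⅐) = -4*⅐ = -4/7 ≈ -0.57143)
D = -60 (D = (21*5)*(-4/7) = 105*(-4/7) = -60)
1/(H(25, 151) + D) = 1/(214 - 60) = 1/154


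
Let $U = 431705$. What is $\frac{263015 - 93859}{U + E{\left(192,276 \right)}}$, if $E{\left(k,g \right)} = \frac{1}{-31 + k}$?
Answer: $\frac{13617058}{34752253} \approx 0.39183$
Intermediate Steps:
$\frac{263015 - 93859}{U + E{\left(192,276 \right)}} = \frac{263015 - 93859}{431705 + \frac{1}{-31 + 192}} = \frac{169156}{431705 + \frac{1}{161}} = \frac{169156}{\frac{69504506}{161}} = 169156 \cdot \frac{161}{69504506} = \frac{13617058}{34752253}$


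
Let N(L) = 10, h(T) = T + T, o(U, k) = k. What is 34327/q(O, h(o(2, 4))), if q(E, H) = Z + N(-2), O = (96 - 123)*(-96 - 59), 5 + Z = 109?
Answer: 34327/114 ≈ 301.11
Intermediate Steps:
Z = 104 (Z = -5 + 109 = 104)
O = 4185 (O = -27*(-155) = 4185)
h(T) = 2*T
q(E, H) = 114 (q(E, H) = 104 + 10 = 114)
34327/q(O, h(o(2, 4))) = 34327/114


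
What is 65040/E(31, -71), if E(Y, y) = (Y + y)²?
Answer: 813/20 ≈ 40.650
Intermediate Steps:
65040/E(31, -71) = 65040/((31 - 71)²) = 65040/((-40)²) = 65040/1600 = 65040*(1/1600) = 813/20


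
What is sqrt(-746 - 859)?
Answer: I*sqrt(1605) ≈ 40.062*I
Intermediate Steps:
sqrt(-746 - 859) = sqrt(-1605) = I*sqrt(1605)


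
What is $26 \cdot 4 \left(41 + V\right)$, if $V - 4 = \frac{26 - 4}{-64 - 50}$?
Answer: $\frac{265616}{57} \approx 4659.9$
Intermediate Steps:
$V = \frac{217}{57}$ ($V = 4 + \frac{26 - 4}{-64 - 50} = 4 + \frac{22}{-114} = 4 + 22 \left(- \frac{1}{114}\right) = 4 - \frac{11}{57} = \frac{217}{57} \approx 3.807$)
$26 \cdot 4 \left(41 + V\right) = 26 \cdot 4 \left(41 + \frac{217}{57}\right) = 104 \cdot \frac{2554}{57} = \frac{265616}{57}$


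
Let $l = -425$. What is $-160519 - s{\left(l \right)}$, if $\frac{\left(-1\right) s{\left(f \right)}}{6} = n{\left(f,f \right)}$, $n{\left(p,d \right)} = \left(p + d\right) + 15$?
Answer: $-165529$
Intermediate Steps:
$n{\left(p,d \right)} = 15 + d + p$ ($n{\left(p,d \right)} = \left(d + p\right) + 15 = 15 + d + p$)
$s{\left(f \right)} = -90 - 12 f$ ($s{\left(f \right)} = - 6 \left(15 + f + f\right) = - 6 \left(15 + 2 f\right) = -90 - 12 f$)
$-160519 - s{\left(l \right)} = -160519 - \left(-90 - -5100\right) = -160519 - \left(-90 + 5100\right) = -160519 - 5010 = -165529$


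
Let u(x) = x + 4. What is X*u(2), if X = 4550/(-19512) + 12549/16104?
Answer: 7149287/2182092 ≈ 3.2763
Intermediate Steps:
u(x) = 4 + x
X = 7149287/13092552 (X = 4550*(-1/19512) + 12549*(1/16104) = -2275/9756 + 4183/5368 = 7149287/13092552 ≈ 0.54606)
X*u(2) = 7149287*(4 + 2)/13092552 = (7149287/13092552)*6 = 7149287/2182092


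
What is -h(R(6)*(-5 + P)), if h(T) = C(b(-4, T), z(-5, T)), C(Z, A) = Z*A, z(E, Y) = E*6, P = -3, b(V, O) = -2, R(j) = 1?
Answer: -60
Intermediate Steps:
z(E, Y) = 6*E
C(Z, A) = A*Z
h(T) = 60 (h(T) = (6*(-5))*(-2) = -30*(-2) = 60)
-h(R(6)*(-5 + P)) = -1*60 = -60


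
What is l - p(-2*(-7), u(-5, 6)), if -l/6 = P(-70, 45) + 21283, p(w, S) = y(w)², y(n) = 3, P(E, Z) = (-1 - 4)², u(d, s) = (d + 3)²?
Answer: -127857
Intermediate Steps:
u(d, s) = (3 + d)²
P(E, Z) = 25 (P(E, Z) = (-5)² = 25)
p(w, S) = 9 (p(w, S) = 3² = 9)
l = -127848 (l = -6*(25 + 21283) = -6*21308 = -127848)
l - p(-2*(-7), u(-5, 6)) = -127848 - 1*9 = -127848 - 9 = -127857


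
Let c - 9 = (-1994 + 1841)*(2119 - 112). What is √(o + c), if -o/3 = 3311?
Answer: I*√316995 ≈ 563.02*I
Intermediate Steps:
o = -9933 (o = -3*3311 = -9933)
c = -307062 (c = 9 + (-1994 + 1841)*(2119 - 112) = 9 - 153*2007 = 9 - 307071 = -307062)
√(o + c) = √(-9933 - 307062) = √(-316995) = I*√316995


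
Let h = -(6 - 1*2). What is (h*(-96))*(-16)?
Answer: -6144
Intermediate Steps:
h = -4 (h = -(6 - 2) = -1*4 = -4)
(h*(-96))*(-16) = -4*(-96)*(-16) = 384*(-16) = -6144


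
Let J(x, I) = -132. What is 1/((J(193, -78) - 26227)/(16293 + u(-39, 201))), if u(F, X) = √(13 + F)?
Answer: -16293/26359 - I*√26/26359 ≈ -0.61812 - 0.00019345*I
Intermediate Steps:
1/((J(193, -78) - 26227)/(16293 + u(-39, 201))) = 1/((-132 - 26227)/(16293 + √(13 - 39))) = 1/(-26359/(16293 + √(-26))) = 1/(-26359/(16293 + I*√26)) = -16293/26359 - I*√26/26359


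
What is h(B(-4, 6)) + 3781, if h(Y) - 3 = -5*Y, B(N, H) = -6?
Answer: 3814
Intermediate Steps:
h(Y) = 3 - 5*Y
h(B(-4, 6)) + 3781 = (3 - 5*(-6)) + 3781 = (3 + 30) + 3781 = 33 + 3781 = 3814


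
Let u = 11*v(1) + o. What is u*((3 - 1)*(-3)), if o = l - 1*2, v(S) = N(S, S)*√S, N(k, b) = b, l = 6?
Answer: -90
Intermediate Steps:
v(S) = S^(3/2) (v(S) = S*√S = S^(3/2))
o = 4 (o = 6 - 1*2 = 6 - 2 = 4)
u = 15 (u = 11*1^(3/2) + 4 = 11*1 + 4 = 11 + 4 = 15)
u*((3 - 1)*(-3)) = 15*((3 - 1)*(-3)) = 15*(2*(-3)) = 15*(-6) = -90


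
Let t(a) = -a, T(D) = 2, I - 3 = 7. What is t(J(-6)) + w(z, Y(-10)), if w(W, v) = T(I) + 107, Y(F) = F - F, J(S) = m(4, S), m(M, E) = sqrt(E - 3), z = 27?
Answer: 109 - 3*I ≈ 109.0 - 3.0*I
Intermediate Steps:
I = 10 (I = 3 + 7 = 10)
m(M, E) = sqrt(-3 + E)
J(S) = sqrt(-3 + S)
Y(F) = 0
w(W, v) = 109 (w(W, v) = 2 + 107 = 109)
t(J(-6)) + w(z, Y(-10)) = -sqrt(-3 - 6) + 109 = -sqrt(-9) + 109 = -3*I + 109 = 109 - 3*I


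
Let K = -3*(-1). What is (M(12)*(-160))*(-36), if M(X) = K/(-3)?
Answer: -5760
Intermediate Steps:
K = 3
M(X) = -1 (M(X) = 3/(-3) = 3*(-⅓) = -1)
(M(12)*(-160))*(-36) = -1*(-160)*(-36) = 160*(-36) = -5760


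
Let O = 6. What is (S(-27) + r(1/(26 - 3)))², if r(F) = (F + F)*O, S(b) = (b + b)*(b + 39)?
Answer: 221771664/529 ≈ 4.1923e+5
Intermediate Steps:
S(b) = 2*b*(39 + b) (S(b) = (2*b)*(39 + b) = 2*b*(39 + b))
r(F) = 12*F (r(F) = (F + F)*6 = (2*F)*6 = 12*F)
(S(-27) + r(1/(26 - 3)))² = (2*(-27)*(39 - 27) + 12/(26 - 3))² = (2*(-27)*12 + 12/23)² = (-648 + 12*(1/23))² = (-648 + 12/23)² = (-14892/23)² = 221771664/529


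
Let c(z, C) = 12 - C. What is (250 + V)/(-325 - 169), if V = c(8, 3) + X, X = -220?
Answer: -3/38 ≈ -0.078947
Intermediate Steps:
V = -211 (V = (12 - 1*3) - 220 = (12 - 3) - 220 = 9 - 220 = -211)
(250 + V)/(-325 - 169) = (250 - 211)/(-325 - 169) = 39/(-494) = 39*(-1/494) = -3/38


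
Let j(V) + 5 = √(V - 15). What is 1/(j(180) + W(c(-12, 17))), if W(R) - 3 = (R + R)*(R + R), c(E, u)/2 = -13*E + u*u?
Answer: 3168398/10038745886239 - √165/10038745886239 ≈ 3.1562e-7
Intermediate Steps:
c(E, u) = -26*E + 2*u² (c(E, u) = 2*(-13*E + u*u) = 2*(-13*E + u²) = 2*(u² - 13*E) = -26*E + 2*u²)
j(V) = -5 + √(-15 + V) (j(V) = -5 + √(V - 15) = -5 + √(-15 + V))
W(R) = 3 + 4*R² (W(R) = 3 + (R + R)*(R + R) = 3 + (2*R)*(2*R) = 3 + 4*R²)
1/(j(180) + W(c(-12, 17))) = 1/((-5 + √(-15 + 180)) + (3 + 4*(-26*(-12) + 2*17²)²)) = 1/((-5 + √165) + (3 + 4*(312 + 2*289)²)) = 1/((-5 + √165) + (3 + 4*(312 + 578)²)) = 1/((-5 + √165) + (3 + 4*890²)) = 1/((-5 + √165) + (3 + 4*792100)) = 1/((-5 + √165) + (3 + 3168400)) = 1/((-5 + √165) + 3168403) = 1/(3168398 + √165)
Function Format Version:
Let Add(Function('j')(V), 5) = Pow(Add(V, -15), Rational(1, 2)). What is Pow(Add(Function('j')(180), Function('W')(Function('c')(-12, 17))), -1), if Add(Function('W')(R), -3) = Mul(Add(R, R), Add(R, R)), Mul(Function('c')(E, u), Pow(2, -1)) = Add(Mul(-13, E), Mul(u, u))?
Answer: Add(Rational(3168398, 10038745886239), Mul(Rational(-1, 10038745886239), Pow(165, Rational(1, 2)))) ≈ 3.1562e-7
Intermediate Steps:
Function('c')(E, u) = Add(Mul(-26, E), Mul(2, Pow(u, 2))) (Function('c')(E, u) = Mul(2, Add(Mul(-13, E), Mul(u, u))) = Mul(2, Add(Mul(-13, E), Pow(u, 2))) = Mul(2, Add(Pow(u, 2), Mul(-13, E))) = Add(Mul(-26, E), Mul(2, Pow(u, 2))))
Function('j')(V) = Add(-5, Pow(Add(-15, V), Rational(1, 2))) (Function('j')(V) = Add(-5, Pow(Add(V, -15), Rational(1, 2))) = Add(-5, Pow(Add(-15, V), Rational(1, 2))))
Function('W')(R) = Add(3, Mul(4, Pow(R, 2))) (Function('W')(R) = Add(3, Mul(Add(R, R), Add(R, R))) = Add(3, Mul(Mul(2, R), Mul(2, R))) = Add(3, Mul(4, Pow(R, 2))))
Pow(Add(Function('j')(180), Function('W')(Function('c')(-12, 17))), -1) = Pow(Add(Add(-5, Pow(Add(-15, 180), Rational(1, 2))), Add(3, Mul(4, Pow(Add(Mul(-26, -12), Mul(2, Pow(17, 2))), 2)))), -1) = Pow(Add(Add(-5, Pow(165, Rational(1, 2))), Add(3, Mul(4, Pow(Add(312, Mul(2, 289)), 2)))), -1) = Pow(Add(Add(-5, Pow(165, Rational(1, 2))), Add(3, Mul(4, Pow(Add(312, 578), 2)))), -1) = Pow(Add(Add(-5, Pow(165, Rational(1, 2))), Add(3, Mul(4, Pow(890, 2)))), -1) = Pow(Add(Add(-5, Pow(165, Rational(1, 2))), Add(3, Mul(4, 792100))), -1) = Pow(Add(Add(-5, Pow(165, Rational(1, 2))), Add(3, 3168400)), -1) = Pow(Add(Add(-5, Pow(165, Rational(1, 2))), 3168403), -1) = Pow(Add(3168398, Pow(165, Rational(1, 2))), -1)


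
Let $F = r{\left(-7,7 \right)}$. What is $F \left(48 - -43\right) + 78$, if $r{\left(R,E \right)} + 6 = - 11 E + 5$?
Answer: $-7020$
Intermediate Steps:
$r{\left(R,E \right)} = -1 - 11 E$ ($r{\left(R,E \right)} = -6 - \left(-5 + 11 E\right) = -1 - 11 E$)
$F = -78$ ($F = -1 - 77 = -78$)
$F \left(48 - -43\right) + 78 = - 78 \left(48 - -43\right) + 78 = - 78 \left(48 + 43\right) + 78 = \left(-78\right) 91 + 78 = -7098 + 78 = -7020$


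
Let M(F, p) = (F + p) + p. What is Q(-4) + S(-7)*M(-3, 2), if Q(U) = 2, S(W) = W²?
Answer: 51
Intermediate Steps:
M(F, p) = F + 2*p
Q(-4) + S(-7)*M(-3, 2) = 2 + (-7)²*(-3 + 2*2) = 2 + 49*(-3 + 4) = 2 + 49*1 = 2 + 49 = 51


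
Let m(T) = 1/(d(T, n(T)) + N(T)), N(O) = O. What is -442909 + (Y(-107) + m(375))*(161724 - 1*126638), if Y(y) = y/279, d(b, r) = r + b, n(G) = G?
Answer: -5304879653/11625 ≈ -4.5633e+5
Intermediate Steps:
d(b, r) = b + r
Y(y) = y/279 (Y(y) = y*(1/279) = y/279)
m(T) = 1/(3*T) (m(T) = 1/((T + T) + T) = 1/(2*T + T) = 1/(3*T))
-442909 + (Y(-107) + m(375))*(161724 - 1*126638) = -442909 + ((1/279)*(-107) + (⅓)/375)*(161724 - 1*126638) = -442909 + (-107/279 + (⅓)*(1/375))*(161724 - 126638) = -442909 + (-107/279 + 1/1125)*35086 = -442909 - 4448/11625*35086 = -442909 - 156062528/11625 = -5304879653/11625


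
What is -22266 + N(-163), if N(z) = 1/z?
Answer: -3629359/163 ≈ -22266.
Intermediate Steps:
-22266 + N(-163) = -22266 + 1/(-163) = -22266 - 1/163 = -3629359/163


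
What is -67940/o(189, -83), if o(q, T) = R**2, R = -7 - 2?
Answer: -67940/81 ≈ -838.77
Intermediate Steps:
R = -9
o(q, T) = 81 (o(q, T) = (-9)**2 = 81)
-67940/o(189, -83) = -67940/81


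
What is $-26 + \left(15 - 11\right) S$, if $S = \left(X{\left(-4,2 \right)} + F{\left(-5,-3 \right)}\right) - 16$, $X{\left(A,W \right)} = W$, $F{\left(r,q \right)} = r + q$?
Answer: $-114$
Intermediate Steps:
$F{\left(r,q \right)} = q + r$
$S = -22$ ($S = \left(2 - 8\right) - 16 = -6 - 16 = -22$)
$-26 + \left(15 - 11\right) S = -26 + \left(15 - 11\right) \left(-22\right) = -26 + 4 \left(-22\right) = -26 - 88 = -114$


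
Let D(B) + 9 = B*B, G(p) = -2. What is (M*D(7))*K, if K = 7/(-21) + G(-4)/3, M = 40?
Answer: -1600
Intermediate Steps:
D(B) = -9 + B**2 (D(B) = -9 + B*B = -9 + B**2)
K = -1 (K = 7/(-21) - 2/3 = 7*(-1/21) - 2*1/3 = -1/3 - 2/3 = -1)
(M*D(7))*K = (40*(-9 + 7**2))*(-1) = (40*(-9 + 49))*(-1) = (40*40)*(-1) = 1600*(-1) = -1600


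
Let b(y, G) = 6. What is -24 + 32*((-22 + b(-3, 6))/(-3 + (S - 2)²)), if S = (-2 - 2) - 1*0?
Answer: -1304/33 ≈ -39.515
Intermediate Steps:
S = -4 (S = -4 + 0 = -4)
-24 + 32*((-22 + b(-3, 6))/(-3 + (S - 2)²)) = -24 + 32*((-22 + 6)/(-3 + (-4 - 2)²)) = -24 + 32*(-16/(-3 + (-6)²)) = -24 + 32*(-16/(-3 + 36)) = -24 + 32*(-16/33) = -24 - 512/33 = -1304/33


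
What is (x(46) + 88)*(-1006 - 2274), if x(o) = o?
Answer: -439520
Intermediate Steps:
(x(46) + 88)*(-1006 - 2274) = (46 + 88)*(-1006 - 2274) = 134*(-3280) = -439520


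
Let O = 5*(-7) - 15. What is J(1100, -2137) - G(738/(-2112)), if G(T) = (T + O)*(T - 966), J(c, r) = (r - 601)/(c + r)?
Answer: -6251284797253/128488448 ≈ -48653.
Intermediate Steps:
O = -50 (O = -35 - 15 = -50)
J(c, r) = (-601 + r)/(c + r)
G(T) = (-966 + T)*(-50 + T) (G(T) = (T - 50)*(T - 966) = (-50 + T)*(-966 + T) = (-966 + T)*(-50 + T))
J(1100, -2137) - G(738/(-2112)) = (-601 - 2137)/(1100 - 2137) - (48300 + (738/(-2112))² - 749808/(-2112)) = -2738/(-1037) - (48300 + (738*(-1/2112))² - 749808*(-1)/2112) = -1/1037*(-2738) - (48300 + (-123/352)² - 1016*(-123/352)) = 2738/1037 - (48300 + 15129/123904 + 15621/44) = 2738/1037 - 1*6028567065/123904 = 2738/1037 - 6028567065/123904 = -6251284797253/128488448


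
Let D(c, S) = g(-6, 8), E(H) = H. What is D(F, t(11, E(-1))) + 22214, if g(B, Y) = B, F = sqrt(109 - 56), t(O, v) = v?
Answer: 22208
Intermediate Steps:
F = sqrt(53) ≈ 7.2801
D(c, S) = -6
D(F, t(11, E(-1))) + 22214 = -6 + 22214 = 22208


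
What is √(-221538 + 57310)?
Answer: 2*I*√41057 ≈ 405.25*I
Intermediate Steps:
√(-221538 + 57310) = √(-164228) = 2*I*√41057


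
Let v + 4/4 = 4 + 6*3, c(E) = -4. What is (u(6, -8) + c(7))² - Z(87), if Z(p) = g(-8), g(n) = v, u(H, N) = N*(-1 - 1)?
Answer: 123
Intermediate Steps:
u(H, N) = -2*N (u(H, N) = N*(-2) = -2*N)
v = 21 (v = -1 + (4 + 6*3) = -1 + (4 + 18) = -1 + 22 = 21)
g(n) = 21
Z(p) = 21
(u(6, -8) + c(7))² - Z(87) = (-2*(-8) - 4)² - 1*21 = (16 - 4)² - 21 = 12² - 21 = 144 - 21 = 123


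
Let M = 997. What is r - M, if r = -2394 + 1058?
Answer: -2333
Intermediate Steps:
r = -1336
r - M = -1336 - 1*997 = -1336 - 997 = -2333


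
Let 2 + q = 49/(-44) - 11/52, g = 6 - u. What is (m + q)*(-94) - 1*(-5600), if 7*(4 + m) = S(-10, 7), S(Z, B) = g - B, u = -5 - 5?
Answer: 6173877/1001 ≈ 6167.7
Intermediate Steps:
u = -10
g = 16 (g = 6 - 1*(-10) = 6 + 10 = 16)
q = -951/286 (q = -2 + (49/(-44) - 11/52) = -2 + (49*(-1/44) - 11*1/52) = -2 + (-49/44 - 11/52) = -2 - 379/286 = -951/286 ≈ -3.3252)
S(Z, B) = 16 - B
m = -19/7 (m = -4 + (16 - 1*7)/7 = -4 + (16 - 7)/7 = -4 + (⅐)*9 = -4 + 9/7 = -19/7 ≈ -2.7143)
(m + q)*(-94) - 1*(-5600) = (-19/7 - 951/286)*(-94) - 1*(-5600) = -12091/2002*(-94) + 5600 = 568277/1001 + 5600 = 6173877/1001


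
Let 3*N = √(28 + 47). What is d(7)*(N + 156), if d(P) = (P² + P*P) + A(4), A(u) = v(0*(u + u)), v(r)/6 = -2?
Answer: 13416 + 430*√3/3 ≈ 13664.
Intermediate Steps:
v(r) = -12 (v(r) = 6*(-2) = -12)
A(u) = -12
d(P) = -12 + 2*P² (d(P) = (P² + P*P) - 12 = (P² + P²) - 12 = 2*P² - 12 = -12 + 2*P²)
N = 5*√3/3 (N = √(28 + 47)/3 = √75/3 = (5*√3)/3 = 5*√3/3 ≈ 2.8868)
d(7)*(N + 156) = (-12 + 2*7²)*(5*√3/3 + 156) = (-12 + 2*49)*(156 + 5*√3/3) = (-12 + 98)*(156 + 5*√3/3) = 86*(156 + 5*√3/3) = 13416 + 430*√3/3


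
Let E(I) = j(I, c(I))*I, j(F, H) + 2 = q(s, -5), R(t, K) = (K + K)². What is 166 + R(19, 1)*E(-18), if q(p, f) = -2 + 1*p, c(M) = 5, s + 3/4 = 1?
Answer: 436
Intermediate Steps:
s = ¼ (s = -¾ + 1 = ¼ ≈ 0.25000)
R(t, K) = 4*K² (R(t, K) = (2*K)² = 4*K²)
q(p, f) = -2 + p
j(F, H) = -15/4 (j(F, H) = -2 + (-2 + ¼) = -2 - 7/4 = -15/4)
E(I) = -15*I/4
166 + R(19, 1)*E(-18) = 166 + (4*1²)*(-15/4*(-18)) = 166 + (4*1)*(135/2) = 166 + 4*(135/2) = 166 + 270 = 436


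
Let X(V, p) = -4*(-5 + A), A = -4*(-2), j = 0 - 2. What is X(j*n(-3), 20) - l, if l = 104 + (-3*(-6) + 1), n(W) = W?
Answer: -135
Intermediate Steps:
j = -2
l = 123 (l = 104 + (18 + 1) = 104 + 19 = 123)
A = 8
X(V, p) = -12 (X(V, p) = -4*(-5 + 8) = -4*3 = -12)
X(j*n(-3), 20) - l = -12 - 1*123 = -12 - 123 = -135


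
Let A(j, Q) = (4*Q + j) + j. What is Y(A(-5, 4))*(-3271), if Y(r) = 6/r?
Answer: -3271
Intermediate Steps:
A(j, Q) = 2*j + 4*Q (A(j, Q) = (j + 4*Q) + j = 2*j + 4*Q)
Y(A(-5, 4))*(-3271) = (6/(2*(-5) + 4*4))*(-3271) = (6/(-10 + 16))*(-3271) = (6/6)*(-3271) = (6*(⅙))*(-3271) = 1*(-3271) = -3271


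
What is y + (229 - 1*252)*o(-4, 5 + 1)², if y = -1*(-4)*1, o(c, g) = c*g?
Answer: -13244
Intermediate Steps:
y = 4 (y = 4*1 = 4)
y + (229 - 1*252)*o(-4, 5 + 1)² = 4 + (229 - 1*252)*(-4*(5 + 1))² = 4 + (229 - 252)*(-4*6)² = 4 - 23*(-24)² = 4 - 23*576 = 4 - 13248 = -13244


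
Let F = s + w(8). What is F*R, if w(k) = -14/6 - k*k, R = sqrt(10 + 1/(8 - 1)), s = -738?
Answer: -2413*sqrt(497)/21 ≈ -2561.6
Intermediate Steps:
R = sqrt(497)/7 (R = sqrt(10 + 1/7) = sqrt(71/7) = sqrt(497)/7 ≈ 3.1848)
w(k) = -7/3 - k**2 (w(k) = -14*1/6 - k**2 = -7/3 - k**2)
F = -2413/3 (F = -738 + (-7/3 - 1*8**2) = -738 + (-7/3 - 1*64) = -738 + (-7/3 - 64) = -738 - 199/3 = -2413/3 ≈ -804.33)
F*R = -2413*sqrt(497)/21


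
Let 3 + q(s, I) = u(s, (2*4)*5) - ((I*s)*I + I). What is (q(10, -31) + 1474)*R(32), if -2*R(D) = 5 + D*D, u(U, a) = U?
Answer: 4166421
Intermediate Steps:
q(s, I) = -3 + s - I - s*I² (q(s, I) = -3 + (s - ((I*s)*I + I)) = -3 + (s - (s*I² + I)) = -3 + (s - (I + s*I²)) = -3 + (s + (-I - s*I²)) = -3 + (s - I - s*I²) = -3 + s - I - s*I²)
R(D) = -5/2 - D²/2 (R(D) = -(5 + D*D)/2 = -(5 + D²)/2 = -5/2 - D²/2)
(q(10, -31) + 1474)*R(32) = ((-3 + 10 - 1*(-31) - 1*10*(-31)²) + 1474)*(-5/2 - ½*32²) = ((-3 + 10 + 31 - 1*10*961) + 1474)*(-5/2 - ½*1024) = ((-3 + 10 + 31 - 9610) + 1474)*(-5/2 - 512) = (-9572 + 1474)*(-1029/2) = -8098*(-1029/2) = 4166421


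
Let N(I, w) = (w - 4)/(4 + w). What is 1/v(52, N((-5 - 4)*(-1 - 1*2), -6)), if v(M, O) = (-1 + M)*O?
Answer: 1/255 ≈ 0.0039216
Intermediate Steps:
N(I, w) = (-4 + w)/(4 + w)
v(M, O) = O*(-1 + M)
1/v(52, N((-5 - 4)*(-1 - 1*2), -6)) = 1/(((-4 - 6)/(4 - 6))*(-1 + 52)) = 1/((-10/(-2))*51) = 1/(-½*(-10)*51) = 1/(5*51) = 1/255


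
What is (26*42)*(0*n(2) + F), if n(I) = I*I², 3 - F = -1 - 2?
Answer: 6552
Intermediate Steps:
F = 6 (F = 3 - (-1 - 2) = 3 - 1*(-3) = 3 + 3 = 6)
n(I) = I³
(26*42)*(0*n(2) + F) = (26*42)*(0*2³ + 6) = 1092*(0*8 + 6) = 1092*(0 + 6) = 1092*6 = 6552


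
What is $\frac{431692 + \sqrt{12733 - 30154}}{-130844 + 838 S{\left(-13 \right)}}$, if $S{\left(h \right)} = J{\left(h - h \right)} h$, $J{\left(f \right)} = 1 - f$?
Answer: $- \frac{215846}{70869} - \frac{i \sqrt{17421}}{141738} \approx -3.0457 - 0.00093122 i$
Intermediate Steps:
$S{\left(h \right)} = h$ ($S{\left(h \right)} = \left(1 - \left(h - h\right)\right) h = \left(1 - 0\right) h = \left(1 + 0\right) h = 1 h = h$)
$\frac{431692 + \sqrt{12733 - 30154}}{-130844 + 838 S{\left(-13 \right)}} = \frac{431692 + \sqrt{12733 - 30154}}{-130844 + 838 \left(-13\right)} = \frac{431692 + \sqrt{-17421}}{-130844 - 10894} = \frac{431692 + i \sqrt{17421}}{-141738} = \left(431692 + i \sqrt{17421}\right) \left(- \frac{1}{141738}\right) = - \frac{215846}{70869} - \frac{i \sqrt{17421}}{141738}$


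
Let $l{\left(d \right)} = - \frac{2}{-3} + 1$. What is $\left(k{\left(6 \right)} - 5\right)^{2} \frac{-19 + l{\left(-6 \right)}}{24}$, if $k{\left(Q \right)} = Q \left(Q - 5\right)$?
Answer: $- \frac{13}{18} \approx -0.72222$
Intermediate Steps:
$k{\left(Q \right)} = Q \left(-5 + Q\right)$
$l{\left(d \right)} = \frac{5}{3}$ ($l{\left(d \right)} = \left(-2\right) \left(- \frac{1}{3}\right) + 1 = \frac{2}{3} + 1 = \frac{5}{3}$)
$\left(k{\left(6 \right)} - 5\right)^{2} \frac{-19 + l{\left(-6 \right)}}{24} = \left(6 \left(-5 + 6\right) - 5\right)^{2} \frac{-19 + \frac{5}{3}}{24} = \left(6 \cdot 1 - 5\right)^{2} \left(\left(- \frac{52}{3}\right) \frac{1}{24}\right) = \left(6 - 5\right)^{2} \left(- \frac{13}{18}\right) = 1^{2} \left(- \frac{13}{18}\right) = 1 \left(- \frac{13}{18}\right) = - \frac{13}{18}$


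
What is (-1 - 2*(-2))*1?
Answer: 3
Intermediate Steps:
(-1 - 2*(-2))*1 = (-1 + 4)*1 = 3*1 = 3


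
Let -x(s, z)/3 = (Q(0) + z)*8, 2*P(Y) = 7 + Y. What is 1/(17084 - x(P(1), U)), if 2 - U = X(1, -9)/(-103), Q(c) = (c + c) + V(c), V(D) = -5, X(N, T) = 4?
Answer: 103/1752332 ≈ 5.8779e-5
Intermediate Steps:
P(Y) = 7/2 + Y/2 (P(Y) = (7 + Y)/2 = 7/2 + Y/2)
Q(c) = -5 + 2*c (Q(c) = (c + c) - 5 = 2*c - 5 = -5 + 2*c)
U = 210/103 (U = 2 - 4/(-103) = 2 - 4*(-1)/103 = 2 - 1*(-4/103) = 2 + 4/103 = 210/103 ≈ 2.0388)
x(s, z) = 120 - 24*z (x(s, z) = -3*((-5 + 2*0) + z)*8 = -3*((-5 + 0) + z)*8 = -3*(-5 + z)*8 = -3*(-40 + 8*z) = 120 - 24*z)
1/(17084 - x(P(1), U)) = 1/(17084 - (120 - 24*210/103)) = 1/(17084 - (120 - 5040/103)) = 1/(17084 - 1*7320/103) = 1/(17084 - 7320/103) = 1/(1752332/103) = 103/1752332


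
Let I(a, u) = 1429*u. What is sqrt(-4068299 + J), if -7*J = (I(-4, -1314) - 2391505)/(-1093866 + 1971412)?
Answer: I*sqrt(153514234638518240074)/6142822 ≈ 2017.0*I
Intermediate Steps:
J = 4269211/6142822 (J = -(1429*(-1314) - 2391505)/(7*(-1093866 + 1971412)) = -(-1877706 - 2391505)/(7*877546) = -(-4269211)/(7*877546) = -1/7*(-4269211/877546) = 4269211/6142822 ≈ 0.69499)
sqrt(-4068299 + J) = sqrt(-4068299 + 4269211/6142822) = sqrt(-24990832330567/6142822) = I*sqrt(153514234638518240074)/6142822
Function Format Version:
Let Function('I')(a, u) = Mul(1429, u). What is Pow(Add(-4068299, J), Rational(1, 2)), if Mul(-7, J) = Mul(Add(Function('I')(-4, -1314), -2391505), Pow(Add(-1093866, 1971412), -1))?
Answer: Mul(Rational(1, 6142822), I, Pow(153514234638518240074, Rational(1, 2))) ≈ Mul(2017.0, I)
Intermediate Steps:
J = Rational(4269211, 6142822) (J = Mul(Rational(-1, 7), Mul(Add(Mul(1429, -1314), -2391505), Pow(Add(-1093866, 1971412), -1))) = Mul(Rational(-1, 7), Mul(Add(-1877706, -2391505), Pow(877546, -1))) = Mul(Rational(-1, 7), Mul(-4269211, Rational(1, 877546))) = Mul(Rational(-1, 7), Rational(-4269211, 877546)) = Rational(4269211, 6142822) ≈ 0.69499)
Pow(Add(-4068299, J), Rational(1, 2)) = Pow(Add(-4068299, Rational(4269211, 6142822)), Rational(1, 2)) = Pow(Rational(-24990832330567, 6142822), Rational(1, 2)) = Mul(Rational(1, 6142822), I, Pow(153514234638518240074, Rational(1, 2)))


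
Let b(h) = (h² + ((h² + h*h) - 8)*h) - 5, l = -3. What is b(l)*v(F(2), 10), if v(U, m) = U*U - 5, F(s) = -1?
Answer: 104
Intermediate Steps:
v(U, m) = -5 + U² (v(U, m) = U² - 5 = -5 + U²)
b(h) = -5 + h² + h*(-8 + 2*h²) (b(h) = (h² + ((h² + h²) - 8)*h) - 5 = (h² + (2*h² - 8)*h) - 5 = (h² + (-8 + 2*h²)*h) - 5 = (h² + h*(-8 + 2*h²)) - 5 = -5 + h² + h*(-8 + 2*h²))
b(l)*v(F(2), 10) = (-5 + (-3)² - 8*(-3) + 2*(-3)³)*(-5 + (-1)²) = (-5 + 9 + 24 + 2*(-27))*(-5 + 1) = (-5 + 9 + 24 - 54)*(-4) = -26*(-4) = 104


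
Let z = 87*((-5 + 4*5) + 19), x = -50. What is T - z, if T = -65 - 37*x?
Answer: -1173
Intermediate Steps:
z = 2958 (z = 87*((-5 + 20) + 19) = 87*(15 + 19) = 87*34 = 2958)
T = 1785 (T = -65 - 37*(-50) = -65 + 1850 = 1785)
T - z = 1785 - 1*2958 = 1785 - 2958 = -1173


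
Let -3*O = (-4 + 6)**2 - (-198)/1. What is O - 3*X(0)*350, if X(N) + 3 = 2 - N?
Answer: 2948/3 ≈ 982.67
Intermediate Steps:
X(N) = -1 - N (X(N) = -3 + (2 - N) = -1 - N)
O = -202/3 (O = -((-4 + 6)**2 - (-198)/1)/3 = -(2**2 - (-198))/3 = -(4 - 2*(-99))/3 = -(4 + 198)/3 = -1/3*202 = -202/3 ≈ -67.333)
O - 3*X(0)*350 = -202/3 - 3*(-1 - 1*0)*350 = -202/3 - 3*(-1 + 0)*350 = -202/3 - 3*(-1)*350 = -202/3 - (-3)*350 = -202/3 - 1*(-1050) = -202/3 + 1050 = 2948/3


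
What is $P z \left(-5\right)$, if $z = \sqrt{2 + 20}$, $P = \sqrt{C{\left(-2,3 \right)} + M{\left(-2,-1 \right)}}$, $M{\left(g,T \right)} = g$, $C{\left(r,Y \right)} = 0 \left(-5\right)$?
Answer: $- 10 i \sqrt{11} \approx - 33.166 i$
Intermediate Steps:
$C{\left(r,Y \right)} = 0$
$P = i \sqrt{2}$ ($P = \sqrt{0 - 2} = \sqrt{-2} = i \sqrt{2} \approx 1.4142 i$)
$z = \sqrt{22} \approx 4.6904$
$P z \left(-5\right) = i \sqrt{2} \sqrt{22} \left(-5\right) = 2 i \sqrt{11} \left(-5\right) = - 10 i \sqrt{11}$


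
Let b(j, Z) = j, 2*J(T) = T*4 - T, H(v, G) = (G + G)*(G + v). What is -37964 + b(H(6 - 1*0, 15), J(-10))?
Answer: -37334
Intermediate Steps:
H(v, G) = 2*G*(G + v) (H(v, G) = (2*G)*(G + v) = 2*G*(G + v))
J(T) = 3*T/2 (J(T) = (T*4 - T)/2 = (4*T - T)/2 = (3*T)/2 = 3*T/2)
-37964 + b(H(6 - 1*0, 15), J(-10)) = -37964 + 2*15*(15 + (6 - 1*0)) = -37964 + 2*15*(15 + (6 + 0)) = -37964 + 2*15*(15 + 6) = -37964 + 2*15*21 = -37964 + 630 = -37334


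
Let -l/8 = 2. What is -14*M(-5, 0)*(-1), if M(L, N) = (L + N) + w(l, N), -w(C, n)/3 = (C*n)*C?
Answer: -70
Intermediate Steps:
l = -16 (l = -8*2 = -16)
w(C, n) = -3*n*C**2 (w(C, n) = -3*C*n*C = -3*n*C**2)
M(L, N) = L - 767*N (M(L, N) = (L + N) - 3*N*(-16)**2 = (L + N) - 3*N*256 = (L + N) - 768*N = L - 767*N)
-14*M(-5, 0)*(-1) = -14*(-5 - 767*0)*(-1) = -14*(-5 + 0)*(-1) = -14*(-5)*(-1) = 70*(-1) = -70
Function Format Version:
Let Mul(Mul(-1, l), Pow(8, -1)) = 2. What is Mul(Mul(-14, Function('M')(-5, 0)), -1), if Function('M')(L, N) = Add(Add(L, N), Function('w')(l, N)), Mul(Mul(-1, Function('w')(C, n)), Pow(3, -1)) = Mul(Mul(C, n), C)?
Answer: -70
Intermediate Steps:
l = -16 (l = Mul(-8, 2) = -16)
Function('w')(C, n) = Mul(-3, n, Pow(C, 2)) (Function('w')(C, n) = Mul(-3, Mul(Mul(C, n), C)) = Mul(-3, Mul(n, Pow(C, 2))) = Mul(-3, n, Pow(C, 2)))
Function('M')(L, N) = Add(L, Mul(-767, N)) (Function('M')(L, N) = Add(Add(L, N), Mul(-3, N, Pow(-16, 2))) = Add(Add(L, N), Mul(-3, N, 256)) = Add(Add(L, N), Mul(-768, N)) = Add(L, Mul(-767, N)))
Mul(Mul(-14, Function('M')(-5, 0)), -1) = Mul(Mul(-14, Add(-5, Mul(-767, 0))), -1) = Mul(Mul(-14, Add(-5, 0)), -1) = Mul(Mul(-14, -5), -1) = Mul(70, -1) = -70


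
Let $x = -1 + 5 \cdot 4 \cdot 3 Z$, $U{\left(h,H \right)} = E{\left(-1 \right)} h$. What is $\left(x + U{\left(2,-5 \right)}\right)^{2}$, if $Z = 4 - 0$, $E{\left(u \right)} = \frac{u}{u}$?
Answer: $58081$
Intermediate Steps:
$E{\left(u \right)} = 1$
$Z = 4$ ($Z = 4 + 0 = 4$)
$U{\left(h,H \right)} = h$ ($U{\left(h,H \right)} = 1 h = h$)
$x = 239$ ($x = -1 + 5 \cdot 4 \cdot 3 \cdot 4 = -1 + 20 \cdot 3 \cdot 4 = -1 + 60 \cdot 4 = -1 + 240 = 239$)
$\left(x + U{\left(2,-5 \right)}\right)^{2} = \left(239 + 2\right)^{2} = 241^{2} = 58081$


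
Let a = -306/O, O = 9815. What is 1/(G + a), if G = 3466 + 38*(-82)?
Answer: 9815/3434944 ≈ 0.0028574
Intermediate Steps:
G = 350 (G = 3466 - 3116 = 350)
a = -306/9815 ≈ -0.031177
1/(G + a) = 1/(350 - 306/9815) = 1/(3434944/9815) = 9815/3434944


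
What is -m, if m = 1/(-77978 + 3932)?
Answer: 1/74046 ≈ 1.3505e-5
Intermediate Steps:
m = -1/74046 (m = 1/(-74046) = -1/74046 ≈ -1.3505e-5)
-m = -1*(-1/74046) = 1/74046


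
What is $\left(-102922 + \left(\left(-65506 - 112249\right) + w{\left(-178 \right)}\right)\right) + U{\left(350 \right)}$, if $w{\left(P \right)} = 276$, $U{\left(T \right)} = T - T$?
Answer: $-280401$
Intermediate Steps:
$U{\left(T \right)} = 0$
$\left(-102922 + \left(\left(-65506 - 112249\right) + w{\left(-178 \right)}\right)\right) + U{\left(350 \right)} = \left(-102922 + \left(\left(-65506 - 112249\right) + 276\right)\right) + 0 = \left(-102922 + \left(-177755 + 276\right)\right) + 0 = \left(-102922 - 177479\right) + 0 = -280401 + 0 = -280401$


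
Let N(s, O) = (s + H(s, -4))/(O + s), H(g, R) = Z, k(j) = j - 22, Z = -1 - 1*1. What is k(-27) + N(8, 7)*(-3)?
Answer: -251/5 ≈ -50.200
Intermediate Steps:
Z = -2 (Z = -1 - 1 = -2)
k(j) = -22 + j
H(g, R) = -2
N(s, O) = (-2 + s)/(O + s) (N(s, O) = (s - 2)/(O + s) = (-2 + s)/(O + s))
k(-27) + N(8, 7)*(-3) = (-22 - 27) + ((-2 + 8)/(7 + 8))*(-3) = -49 + (6/15)*(-3) = -49 + ((1/15)*6)*(-3) = -49 + (2/5)*(-3) = -49 - 6/5 = -251/5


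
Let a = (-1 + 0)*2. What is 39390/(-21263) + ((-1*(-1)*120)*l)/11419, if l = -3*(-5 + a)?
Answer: -396211650/242802197 ≈ -1.6318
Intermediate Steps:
a = -2 (a = -1*2 = -2)
l = 21 (l = -3*(-5 - 2) = -3*(-7) = 21)
39390/(-21263) + ((-1*(-1)*120)*l)/11419 = 39390/(-21263) + ((-1*(-1)*120)*21)/11419 = 39390*(-1/21263) + ((1*120)*21)*(1/11419) = -39390/21263 + (120*21)*(1/11419) = -39390/21263 + 2520*(1/11419) = -39390/21263 + 2520/11419 = -396211650/242802197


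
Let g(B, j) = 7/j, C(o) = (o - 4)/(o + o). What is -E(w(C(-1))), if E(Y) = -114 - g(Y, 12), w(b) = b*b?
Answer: 1375/12 ≈ 114.58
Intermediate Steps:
C(o) = (-4 + o)/(2*o) (C(o) = (-4 + o)/((2*o)) = (-4 + o)*(1/(2*o)) = (-4 + o)/(2*o))
w(b) = b²
E(Y) = -1375/12 (E(Y) = -114 - 7/12 = -1375/12)
-E(w(C(-1))) = -1*(-1375/12) = 1375/12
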